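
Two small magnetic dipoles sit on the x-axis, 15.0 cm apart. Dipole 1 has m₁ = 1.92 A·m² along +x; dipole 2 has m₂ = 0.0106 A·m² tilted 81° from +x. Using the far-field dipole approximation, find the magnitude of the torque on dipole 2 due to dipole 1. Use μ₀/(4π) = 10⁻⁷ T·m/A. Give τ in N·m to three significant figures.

τ ≈ 1.19×10⁻⁶ N·m

Dipole B is on the axis of dipole A, so B₁ there is axial: B₁ = (μ₀/4π)·2m₁/r³ along +x.
B₁ = 2(10⁻⁷)(1.92)/(0.150)³ = 1.138×10⁻⁴ T.
τ = m₂ B₁ sinθ.
τ = (0.0106)(1.138×10⁻⁴)·sin81° = 1.191×10⁻⁶ N·m.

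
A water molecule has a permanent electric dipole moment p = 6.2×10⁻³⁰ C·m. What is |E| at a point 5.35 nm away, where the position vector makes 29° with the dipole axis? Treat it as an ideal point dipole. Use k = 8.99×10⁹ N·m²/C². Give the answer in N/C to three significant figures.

At angle θ the dipole field magnitude is E = (kp/r³)·√(1 + 3cos²θ).
kp/r³ = (8.99×10⁹)(6.20×10⁻³⁰) / (5.35×10⁻⁹)³ = 3.640×10⁵ N/C.
√(1 + 3cos²29°) = √(1 + 3·0.7650) = √3.2949 ≈ 1.8152.
E ≈ 3.640×10⁵ × 1.815 = 6.607×10⁵ N/C.

E ≈ 6.61×10⁵ N/C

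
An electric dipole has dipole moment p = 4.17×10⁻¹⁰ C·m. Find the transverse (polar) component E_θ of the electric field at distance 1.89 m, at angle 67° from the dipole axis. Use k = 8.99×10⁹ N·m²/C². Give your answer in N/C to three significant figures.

E_θ ≈ 0.511 N/C

For a dipole, E_θ = (kp sinθ)/r³.
kp/r³ = (8.99×10⁹)(4.17×10⁻¹⁰)/(1.89)³ = 0.5553 N/C.
E_θ = 0.5553·sin67° = 0.5111 N/C.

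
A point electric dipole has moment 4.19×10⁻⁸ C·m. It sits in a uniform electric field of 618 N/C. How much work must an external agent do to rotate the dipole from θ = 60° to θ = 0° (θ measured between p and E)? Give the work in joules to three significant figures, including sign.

W ≈ -1.29×10⁻⁵ J

W_ext = ΔU = U(θ₂) − U(θ₁) = −pE cosθ₂ − (−pE cosθ₁) = pE(cosθ₁ − cosθ₂).
W = (4.19×10⁻⁸)(618)·(cos60° − cos0°) = (2.589×10⁻⁵)·(-0.5000) = -1.295×10⁻⁵ J.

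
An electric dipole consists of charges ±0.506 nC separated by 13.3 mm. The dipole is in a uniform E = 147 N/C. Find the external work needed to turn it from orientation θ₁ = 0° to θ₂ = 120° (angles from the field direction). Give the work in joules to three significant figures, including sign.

Dipole moment p = qd = (5.06×10⁻¹⁰ C)(0.0133 m) = 6.73×10⁻¹² C·m.
W_ext = ΔU = U(θ₂) − U(θ₁) = −pE cosθ₂ − (−pE cosθ₁) = pE(cosθ₁ − cosθ₂).
W = (6.73×10⁻¹²)(147)·(cos0° − cos120°) = (9.893×10⁻¹⁰)·(+1.5000) = 1.484×10⁻⁹ J.

W ≈ 1.48×10⁻⁹ J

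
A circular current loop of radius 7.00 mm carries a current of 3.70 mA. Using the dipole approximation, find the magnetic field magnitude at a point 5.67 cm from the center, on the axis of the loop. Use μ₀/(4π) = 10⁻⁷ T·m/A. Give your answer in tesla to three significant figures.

B ≈ 6.25×10⁻¹⁰ T

Magnetic moment m = IA = Iπa² = (0.00370)·π·(0.00700)² = 5.696×10⁻⁷ A·m².
On axis B = (μ₀/4π)·2m/r³.
B = 2·(10⁻⁷)·(5.696×10⁻⁷) / (0.0567)³ = 6.250×10⁻¹⁰ T.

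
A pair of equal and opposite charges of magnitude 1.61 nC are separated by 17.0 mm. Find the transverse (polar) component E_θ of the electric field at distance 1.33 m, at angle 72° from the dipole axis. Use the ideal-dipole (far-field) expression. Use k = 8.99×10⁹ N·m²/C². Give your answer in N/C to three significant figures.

E_θ ≈ 0.0995 N/C

Dipole moment p = qd = (1.61×10⁻⁹ C)(0.0170 m) = 2.737×10⁻¹¹ C·m.
For a dipole, E_θ = (kp sinθ)/r³.
kp/r³ = (8.99×10⁹)(2.737×10⁻¹¹)/(1.33)³ = 0.1046 N/C.
E_θ = 0.1046·sin72° = 0.09947 N/C.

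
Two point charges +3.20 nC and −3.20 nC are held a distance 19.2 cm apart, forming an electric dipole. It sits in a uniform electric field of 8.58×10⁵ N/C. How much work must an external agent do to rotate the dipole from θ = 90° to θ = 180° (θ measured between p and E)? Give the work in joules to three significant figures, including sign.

W ≈ 5.27×10⁻⁴ J

Dipole moment p = qd = (3.20×10⁻⁹ C)(0.192 m) = 6.144×10⁻¹⁰ C·m.
W_ext = ΔU = U(θ₂) − U(θ₁) = −pE cosθ₂ − (−pE cosθ₁) = pE(cosθ₁ − cosθ₂).
W = (6.144×10⁻¹⁰)(8.58×10⁵)·(cos90° − cos180°) = (5.272×10⁻⁴)·(+1.0000) = 5.272×10⁻⁴ J.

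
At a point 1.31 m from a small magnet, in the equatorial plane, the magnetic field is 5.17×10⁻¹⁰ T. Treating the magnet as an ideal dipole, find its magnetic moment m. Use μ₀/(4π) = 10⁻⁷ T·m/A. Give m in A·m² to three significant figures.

In the equatorial plane B = (μ₀/4π)·m/r³, so m = Br³·4π/(μ₀).
m = (5.17×10⁻¹⁰)·(1.31)³ / (10⁻⁷) = 0.01162 A·m².

m ≈ 0.0116 A·m²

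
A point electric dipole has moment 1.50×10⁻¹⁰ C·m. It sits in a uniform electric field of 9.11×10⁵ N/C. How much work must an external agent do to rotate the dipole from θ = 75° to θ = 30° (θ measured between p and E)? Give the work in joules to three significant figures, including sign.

W ≈ -8.30×10⁻⁵ J

W_ext = ΔU = U(θ₂) − U(θ₁) = −pE cosθ₂ − (−pE cosθ₁) = pE(cosθ₁ − cosθ₂).
W = (1.50×10⁻¹⁰)(9.11×10⁵)·(cos75° − cos30°) = (1.366×10⁻⁴)·(-0.6072) = -8.297×10⁻⁵ J.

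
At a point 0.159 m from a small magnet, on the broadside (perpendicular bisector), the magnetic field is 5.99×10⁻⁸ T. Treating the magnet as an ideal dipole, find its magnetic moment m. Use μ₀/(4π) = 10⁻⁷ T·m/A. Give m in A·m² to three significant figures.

In the equatorial plane B = (μ₀/4π)·m/r³, so m = Br³·4π/(μ₀).
m = (5.99×10⁻⁸)·(0.159)³ / (10⁻⁷) = 0.002408 A·m².

m ≈ 0.00241 A·m²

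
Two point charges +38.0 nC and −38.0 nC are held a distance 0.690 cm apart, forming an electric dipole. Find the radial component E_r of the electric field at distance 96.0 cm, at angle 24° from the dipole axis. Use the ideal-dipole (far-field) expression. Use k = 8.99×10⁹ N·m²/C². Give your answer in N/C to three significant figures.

Dipole moment p = qd = (3.80×10⁻⁸ C)(0.00690 m) = 2.622×10⁻¹⁰ C·m.
For a dipole, E_r = (2kp cosθ)/r³.
kp/r³ = (8.99×10⁹)(2.622×10⁻¹⁰)/(0.960)³ = 2.664 N/C.
E_r = 2·2.664·cos24° = 4.868 N/C.

E_r ≈ 4.87 N/C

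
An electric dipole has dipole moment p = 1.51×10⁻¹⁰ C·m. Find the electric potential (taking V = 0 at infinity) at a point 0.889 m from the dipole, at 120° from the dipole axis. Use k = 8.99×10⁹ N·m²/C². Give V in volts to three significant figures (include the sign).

The dipole potential is V = kp cosθ / r².
V = (8.99×10⁹)(1.51×10⁻¹⁰)·cos120° / (0.889)² = -0.8588 V.

V ≈ -0.859 V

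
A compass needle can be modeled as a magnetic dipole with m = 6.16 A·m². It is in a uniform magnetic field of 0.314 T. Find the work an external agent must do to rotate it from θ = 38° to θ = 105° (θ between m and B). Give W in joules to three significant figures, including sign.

W ≈ 2.02 J

W_ext = ΔU = −mB cosθ₂ + mB cosθ₁ = mB(cosθ₁ − cosθ₂).
W = (6.16)(0.314)·(cos38° − cos105°) = (1.934)·(+1.0468) = 2.025 J.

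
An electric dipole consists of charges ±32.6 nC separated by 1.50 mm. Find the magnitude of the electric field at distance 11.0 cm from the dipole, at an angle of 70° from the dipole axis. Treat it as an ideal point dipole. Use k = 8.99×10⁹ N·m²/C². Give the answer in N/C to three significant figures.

Dipole moment p = qd = (3.26×10⁻⁸ C)(0.00150 m) = 4.89×10⁻¹¹ C·m.
At angle θ the dipole field magnitude is E = (kp/r³)·√(1 + 3cos²θ).
kp/r³ = (8.99×10⁹)(4.89×10⁻¹¹) / (0.110)³ = 330.3 N/C.
√(1 + 3cos²70°) = √(1 + 3·0.1170) = √1.3509 ≈ 1.1623.
E ≈ 330.3 × 1.162 = 383.9 N/C.

E ≈ 384 N/C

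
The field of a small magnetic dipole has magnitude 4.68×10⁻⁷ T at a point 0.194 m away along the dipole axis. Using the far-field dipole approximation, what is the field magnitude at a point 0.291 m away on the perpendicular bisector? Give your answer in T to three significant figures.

B ≈ 6.93×10⁻⁸ T

Dipole fields scale as 1/r³ in the far field.
The axial field is twice the equatorial field at the same r, so the geometry factor is 1/2.
B₂ = B₁ · (1/2) · (r₁/r₂)³ = 4.68×10⁻⁷ · 0.5 · (0.194/0.291)³.
(r₁/r₂)³ = (0.6667)³ = 0.2963.
B₂ ≈ 6.933×10⁻⁸ T.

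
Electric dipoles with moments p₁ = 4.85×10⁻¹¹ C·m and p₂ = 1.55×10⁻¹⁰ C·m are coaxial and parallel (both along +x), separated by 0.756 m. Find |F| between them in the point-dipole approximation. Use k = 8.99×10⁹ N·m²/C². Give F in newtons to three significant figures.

F ≈ 1.24×10⁻⁹ N

On-axis field of dipole 1 at distance r: E = 2kp₁/r³. Force on dipole 2 is F = p₂·dE/dr (gradient along axis).
dE/dr = −6kp₁/r⁴, so |F| = 6kp₁p₂/r⁴ (attractive for aligned moments).
F = 6(8.99×10⁹)(4.85×10⁻¹¹)(1.55×10⁻¹⁰)/(0.756)⁴ = 1.241×10⁻⁹ N.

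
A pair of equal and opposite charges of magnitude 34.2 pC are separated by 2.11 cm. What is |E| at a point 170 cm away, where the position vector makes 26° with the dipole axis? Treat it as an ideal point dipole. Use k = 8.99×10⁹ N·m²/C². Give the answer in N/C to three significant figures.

Dipole moment p = qd = (3.42×10⁻¹¹ C)(0.0211 m) = 7.216×10⁻¹³ C·m.
At angle θ the dipole field magnitude is E = (kp/r³)·√(1 + 3cos²θ).
kp/r³ = (8.99×10⁹)(7.216×10⁻¹³) / (1.70)³ = 0.001320 N/C.
√(1 + 3cos²26°) = √(1 + 3·0.8078) = √3.4235 ≈ 1.8503.
E ≈ 0.001320 × 1.850 = 0.002443 N/C.

E ≈ 0.00244 N/C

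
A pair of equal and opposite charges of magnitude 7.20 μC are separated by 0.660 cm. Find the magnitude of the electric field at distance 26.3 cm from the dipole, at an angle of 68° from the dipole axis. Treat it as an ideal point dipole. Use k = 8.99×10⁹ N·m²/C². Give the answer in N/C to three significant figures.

E ≈ 2.80×10⁴ N/C

Dipole moment p = qd = (7.20×10⁻⁶ C)(0.00660 m) = 4.752×10⁻⁸ C·m.
At angle θ the dipole field magnitude is E = (kp/r³)·√(1 + 3cos²θ).
kp/r³ = (8.99×10⁹)(4.752×10⁻⁸) / (0.263)³ = 2.348×10⁴ N/C.
√(1 + 3cos²68°) = √(1 + 3·0.1403) = √1.4210 ≈ 1.1921.
E ≈ 2.348×10⁴ × 1.192 = 2.799×10⁴ N/C.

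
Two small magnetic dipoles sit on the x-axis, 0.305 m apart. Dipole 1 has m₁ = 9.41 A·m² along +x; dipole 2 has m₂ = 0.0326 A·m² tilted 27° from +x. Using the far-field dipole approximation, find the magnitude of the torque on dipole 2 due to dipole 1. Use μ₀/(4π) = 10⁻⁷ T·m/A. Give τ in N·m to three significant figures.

τ ≈ 9.82×10⁻⁷ N·m

Dipole B is on the axis of dipole A, so B₁ there is axial: B₁ = (μ₀/4π)·2m₁/r³ along +x.
B₁ = 2(10⁻⁷)(9.41)/(0.305)³ = 6.633×10⁻⁵ T.
τ = m₂ B₁ sinθ.
τ = (0.0326)(6.633×10⁻⁵)·sin27° = 9.817×10⁻⁷ N·m.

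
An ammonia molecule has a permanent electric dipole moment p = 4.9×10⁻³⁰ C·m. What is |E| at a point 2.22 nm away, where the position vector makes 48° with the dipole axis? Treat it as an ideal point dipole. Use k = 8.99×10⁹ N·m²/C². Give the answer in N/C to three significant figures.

E ≈ 6.16×10⁶ N/C

At angle θ the dipole field magnitude is E = (kp/r³)·√(1 + 3cos²θ).
kp/r³ = (8.99×10⁹)(4.90×10⁻³⁰) / (2.22×10⁻⁹)³ = 4.026×10⁶ N/C.
√(1 + 3cos²48°) = √(1 + 3·0.4477) = √2.3432 ≈ 1.5308.
E ≈ 4.026×10⁶ × 1.531 = 6.163×10⁶ N/C.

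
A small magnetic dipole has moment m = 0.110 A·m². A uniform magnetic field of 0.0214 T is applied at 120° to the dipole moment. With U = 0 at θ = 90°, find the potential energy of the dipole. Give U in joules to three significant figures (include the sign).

U ≈ 0.00118 J

U = −m·B = −mB cosθ.
U = −(0.110)(0.0214)·cos120° = 0.001177 J.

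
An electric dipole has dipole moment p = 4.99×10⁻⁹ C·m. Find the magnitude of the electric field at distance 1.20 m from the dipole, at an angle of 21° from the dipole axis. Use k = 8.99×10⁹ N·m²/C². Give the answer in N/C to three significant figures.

At angle θ the dipole field magnitude is E = (kp/r³)·√(1 + 3cos²θ).
kp/r³ = (8.99×10⁹)(4.99×10⁻⁹) / (1.20)³ = 25.96 N/C.
√(1 + 3cos²21°) = √(1 + 3·0.8716) = √3.6147 ≈ 1.9012.
E ≈ 25.96 × 1.901 = 49.36 N/C.

E ≈ 49.4 N/C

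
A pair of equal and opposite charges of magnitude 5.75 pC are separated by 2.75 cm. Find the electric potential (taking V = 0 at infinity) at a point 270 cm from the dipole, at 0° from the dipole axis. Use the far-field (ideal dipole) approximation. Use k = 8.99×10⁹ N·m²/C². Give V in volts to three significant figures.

Dipole moment p = qd = (5.75×10⁻¹² C)(0.0275 m) = 1.581×10⁻¹³ C·m.
The dipole potential is V = kp cosθ / r².
V = (8.99×10⁹)(1.581×10⁻¹³)·cos0° / (2.70)² = 1.950×10⁻⁴ V.

V ≈ 1.95×10⁻⁴ V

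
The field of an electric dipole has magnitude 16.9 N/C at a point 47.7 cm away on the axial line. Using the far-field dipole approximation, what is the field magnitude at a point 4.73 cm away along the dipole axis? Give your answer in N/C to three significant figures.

Dipole fields scale as 1/r³ in the far field; the geometry is the same at both points.
E₂ = E₁ · (r₁/r₂)³ = 16.9 · (47.7/4.73)³.
(r₁/r₂)³ = (10.08)³ = 1026.
E₂ ≈ 1.733×10⁴ N/C.

E ≈ 1.73×10⁴ N/C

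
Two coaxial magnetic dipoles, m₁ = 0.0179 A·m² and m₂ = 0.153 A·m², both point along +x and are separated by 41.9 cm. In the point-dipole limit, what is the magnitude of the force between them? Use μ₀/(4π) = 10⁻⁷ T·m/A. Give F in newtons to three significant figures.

F ≈ 5.33×10⁻⁸ N

On-axis B of dipole 1: B = (μ₀/4π)·2m₁/r³. Force on dipole 2: F = m₂·dB/dr.
dB/dr = −(μ₀/4π)·6m₁/r⁴, so |F| = (μ₀/4π)·6m₁m₂/r⁴.
F = 6(10⁻⁷)(0.0179)(0.153)/(0.419)⁴ = 5.331×10⁻⁸ N.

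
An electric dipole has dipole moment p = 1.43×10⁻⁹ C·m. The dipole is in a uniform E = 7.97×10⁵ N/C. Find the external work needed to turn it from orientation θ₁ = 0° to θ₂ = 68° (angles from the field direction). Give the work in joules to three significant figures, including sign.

W_ext = ΔU = U(θ₂) − U(θ₁) = −pE cosθ₂ − (−pE cosθ₁) = pE(cosθ₁ − cosθ₂).
W = (1.43×10⁻⁹)(7.97×10⁵)·(cos0° − cos68°) = (0.001140)·(+0.6254) = 7.128×10⁻⁴ J.

W ≈ 7.13×10⁻⁴ J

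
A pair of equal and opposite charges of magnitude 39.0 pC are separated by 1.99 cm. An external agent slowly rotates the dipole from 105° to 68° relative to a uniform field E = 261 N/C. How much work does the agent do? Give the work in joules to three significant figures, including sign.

W ≈ -1.28×10⁻¹⁰ J

Dipole moment p = qd = (3.90×10⁻¹¹ C)(0.0199 m) = 7.761×10⁻¹³ C·m.
W_ext = ΔU = U(θ₂) − U(θ₁) = −pE cosθ₂ − (−pE cosθ₁) = pE(cosθ₁ − cosθ₂).
W = (7.761×10⁻¹³)(261)·(cos105° − cos68°) = (2.026×10⁻¹⁰)·(-0.6334) = -1.283×10⁻¹⁰ J.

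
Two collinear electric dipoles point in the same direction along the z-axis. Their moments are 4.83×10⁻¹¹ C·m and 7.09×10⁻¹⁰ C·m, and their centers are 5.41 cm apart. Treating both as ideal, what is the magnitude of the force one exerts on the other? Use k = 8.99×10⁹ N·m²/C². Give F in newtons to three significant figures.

On-axis field of dipole 1 at distance r: E = 2kp₁/r³. Force on dipole 2 is F = p₂·dE/dr (gradient along axis).
dE/dr = −6kp₁/r⁴, so |F| = 6kp₁p₂/r⁴ (attractive for aligned moments).
F = 6(8.99×10⁹)(4.83×10⁻¹¹)(7.09×10⁻¹⁰)/(0.0541)⁴ = 2.156×10⁻⁴ N.

F ≈ 2.16×10⁻⁴ N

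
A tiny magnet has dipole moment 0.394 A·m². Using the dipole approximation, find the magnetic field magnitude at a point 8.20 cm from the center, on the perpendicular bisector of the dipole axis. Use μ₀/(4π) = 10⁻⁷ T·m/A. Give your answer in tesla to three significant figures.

In the equatorial plane B = (μ₀/4π)·m/r³ (half the axial value).
B = (10⁻⁷)·(0.394) / (0.0820)³ = 7.146×10⁻⁵ T.

B ≈ 7.15×10⁻⁵ T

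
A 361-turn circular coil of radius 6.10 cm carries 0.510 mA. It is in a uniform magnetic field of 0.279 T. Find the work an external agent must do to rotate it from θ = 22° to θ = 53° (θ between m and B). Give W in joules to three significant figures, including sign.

m = NIA = NIπa² = 361·(5.10×10⁻⁴)·π·(0.0610)² = 0.002152 A·m².
W_ext = ΔU = −mB cosθ₂ + mB cosθ₁ = mB(cosθ₁ − cosθ₂).
W = (0.002152)(0.279)·(cos22° − cos53°) = (6.004×10⁻⁴)·(+0.3254) = 1.954×10⁻⁴ J.

W ≈ 1.95×10⁻⁴ J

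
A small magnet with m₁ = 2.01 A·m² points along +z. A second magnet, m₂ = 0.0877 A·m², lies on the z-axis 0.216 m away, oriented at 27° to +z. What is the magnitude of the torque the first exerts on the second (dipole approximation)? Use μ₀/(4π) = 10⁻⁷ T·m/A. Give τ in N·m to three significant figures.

τ ≈ 1.59×10⁻⁶ N·m

Dipole B is on the axis of dipole A, so B₁ there is axial: B₁ = (μ₀/4π)·2m₁/r³ along +z.
B₁ = 2(10⁻⁷)(2.01)/(0.216)³ = 3.989×10⁻⁵ T.
τ = m₂ B₁ sinθ.
τ = (0.0877)(3.989×10⁻⁵)·sin27° = 1.588×10⁻⁶ N·m.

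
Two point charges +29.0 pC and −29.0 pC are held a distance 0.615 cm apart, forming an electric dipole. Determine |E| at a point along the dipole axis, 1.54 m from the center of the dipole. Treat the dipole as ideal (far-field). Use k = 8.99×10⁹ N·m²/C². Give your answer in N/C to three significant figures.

Dipole moment p = qd = (2.90×10⁻¹¹ C)(0.00615 m) = 1.784×10⁻¹³ C·m.
On the dipole axis E = 2kp/r³.
E = 2·(8.99×10⁹)(1.784×10⁻¹³) / (1.54)³ = 8.783×10⁻⁴ N/C.

E ≈ 8.78×10⁻⁴ N/C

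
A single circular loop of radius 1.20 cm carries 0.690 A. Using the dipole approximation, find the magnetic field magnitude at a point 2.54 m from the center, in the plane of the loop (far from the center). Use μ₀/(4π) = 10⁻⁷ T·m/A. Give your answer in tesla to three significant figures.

Magnetic moment m = IA = Iπa² = (0.690)·π·(0.0120)² = 3.121×10⁻⁴ A·m².
In the equatorial plane B = (μ₀/4π)·m/r³ (half the axial value).
B = (10⁻⁷)·(3.121×10⁻⁴) / (2.54)³ = 1.905×10⁻¹² T.

B ≈ 1.90×10⁻¹² T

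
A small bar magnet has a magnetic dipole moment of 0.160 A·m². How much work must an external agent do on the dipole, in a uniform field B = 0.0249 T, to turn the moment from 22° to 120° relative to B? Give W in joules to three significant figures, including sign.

W_ext = ΔU = −mB cosθ₂ + mB cosθ₁ = mB(cosθ₁ − cosθ₂).
W = (0.160)(0.0249)·(cos22° − cos120°) = (0.003984)·(+1.4272) = 0.005686 J.

W ≈ 0.00569 J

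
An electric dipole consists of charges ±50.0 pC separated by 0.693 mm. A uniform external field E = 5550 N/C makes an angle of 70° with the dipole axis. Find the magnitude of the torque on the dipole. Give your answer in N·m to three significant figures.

τ ≈ 1.81×10⁻¹⁰ N·m

Dipole moment p = qd = (5.00×10⁻¹¹ C)(6.93×10⁻⁴ m) = 3.465×10⁻¹⁴ C·m.
Torque on an electric dipole: τ = pE sinθ.
τ = (3.465×10⁻¹⁴)(5550)·sin70° = 1.807×10⁻¹⁰ N·m.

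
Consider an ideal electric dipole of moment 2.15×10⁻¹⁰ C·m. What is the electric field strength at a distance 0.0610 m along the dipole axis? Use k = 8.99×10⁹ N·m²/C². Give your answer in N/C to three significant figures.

E ≈ 1.70×10⁴ N/C

On the dipole axis E = 2kp/r³.
E = 2·(8.99×10⁹)(2.15×10⁻¹⁰) / (0.0610)³ = 1.703×10⁴ N/C.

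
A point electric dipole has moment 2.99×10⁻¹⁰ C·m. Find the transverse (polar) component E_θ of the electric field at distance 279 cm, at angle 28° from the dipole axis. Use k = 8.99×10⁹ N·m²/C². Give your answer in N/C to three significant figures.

E_θ ≈ 0.0581 N/C

For a dipole, E_θ = (kp sinθ)/r³.
kp/r³ = (8.99×10⁹)(2.99×10⁻¹⁰)/(2.79)³ = 0.1238 N/C.
E_θ = 0.1238·sin28° = 0.05811 N/C.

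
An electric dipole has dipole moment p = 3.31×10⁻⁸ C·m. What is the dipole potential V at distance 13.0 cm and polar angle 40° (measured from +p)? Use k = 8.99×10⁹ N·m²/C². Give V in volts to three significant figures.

V ≈ 1.35×10⁴ V

The dipole potential is V = kp cosθ / r².
V = (8.99×10⁹)(3.31×10⁻⁸)·cos40° / (0.130)² = 1.349×10⁴ V.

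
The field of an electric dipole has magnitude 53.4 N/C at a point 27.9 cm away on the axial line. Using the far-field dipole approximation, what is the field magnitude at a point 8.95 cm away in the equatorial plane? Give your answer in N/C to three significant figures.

E ≈ 809 N/C

Dipole fields scale as 1/r³ in the far field.
The axial field is twice the equatorial field at the same r, so the geometry factor is 1/2.
E₂ = E₁ · (1/2) · (r₁/r₂)³ = 53.4 · 0.5 · (27.9/8.95)³.
(r₁/r₂)³ = (3.117)³ = 30.29.
E₂ ≈ 808.8 N/C.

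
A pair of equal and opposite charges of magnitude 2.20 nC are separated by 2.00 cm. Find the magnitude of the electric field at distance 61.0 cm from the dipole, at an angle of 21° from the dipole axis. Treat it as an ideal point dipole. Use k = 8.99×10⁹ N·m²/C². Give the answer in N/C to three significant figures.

Dipole moment p = qd = (2.20×10⁻⁹ C)(0.0200 m) = 4.40×10⁻¹¹ C·m.
At angle θ the dipole field magnitude is E = (kp/r³)·√(1 + 3cos²θ).
kp/r³ = (8.99×10⁹)(4.40×10⁻¹¹) / (0.610)³ = 1.743 N/C.
√(1 + 3cos²21°) = √(1 + 3·0.8716) = √3.6147 ≈ 1.9012.
E ≈ 1.743 × 1.901 = 3.313 N/C.

E ≈ 3.31 N/C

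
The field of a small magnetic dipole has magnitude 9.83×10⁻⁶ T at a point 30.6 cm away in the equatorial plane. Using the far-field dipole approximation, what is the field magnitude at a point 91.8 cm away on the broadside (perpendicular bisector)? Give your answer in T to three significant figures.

B ≈ 3.64×10⁻⁷ T

Dipole fields scale as 1/r³ in the far field; the geometry is the same at both points.
B₂ = B₁ · (r₁/r₂)³ = 9.83×10⁻⁶ · (30.6/91.8)³.
(r₁/r₂)³ = (0.3333)³ = 0.03704.
B₂ ≈ 3.641×10⁻⁷ T.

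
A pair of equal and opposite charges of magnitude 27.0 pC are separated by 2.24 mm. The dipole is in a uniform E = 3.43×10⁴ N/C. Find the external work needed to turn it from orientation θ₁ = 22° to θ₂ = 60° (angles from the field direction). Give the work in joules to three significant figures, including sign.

W ≈ 8.86×10⁻¹⁰ J

Dipole moment p = qd = (2.70×10⁻¹¹ C)(0.00224 m) = 6.048×10⁻¹⁴ C·m.
W_ext = ΔU = U(θ₂) − U(θ₁) = −pE cosθ₂ − (−pE cosθ₁) = pE(cosθ₁ − cosθ₂).
W = (6.048×10⁻¹⁴)(3.43×10⁴)·(cos22° − cos60°) = (2.074×10⁻⁹)·(+0.4272) = 8.862×10⁻¹⁰ J.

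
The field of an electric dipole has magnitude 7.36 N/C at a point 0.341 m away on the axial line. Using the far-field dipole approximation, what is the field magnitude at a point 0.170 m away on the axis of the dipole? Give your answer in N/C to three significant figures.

E ≈ 59.4 N/C

Dipole fields scale as 1/r³ in the far field; the geometry is the same at both points.
E₂ = E₁ · (r₁/r₂)³ = 7.36 · (0.341/0.170)³.
(r₁/r₂)³ = (2.006)³ = 8.071.
E₂ ≈ 59.40 N/C.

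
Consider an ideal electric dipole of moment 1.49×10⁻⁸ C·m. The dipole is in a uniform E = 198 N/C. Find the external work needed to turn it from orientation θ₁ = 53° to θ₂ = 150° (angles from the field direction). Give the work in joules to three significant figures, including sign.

W ≈ 4.33×10⁻⁶ J

W_ext = ΔU = U(θ₂) − U(θ₁) = −pE cosθ₂ − (−pE cosθ₁) = pE(cosθ₁ − cosθ₂).
W = (1.49×10⁻⁸)(198)·(cos53° − cos150°) = (2.950×10⁻⁶)·(+1.4678) = 4.330×10⁻⁶ J.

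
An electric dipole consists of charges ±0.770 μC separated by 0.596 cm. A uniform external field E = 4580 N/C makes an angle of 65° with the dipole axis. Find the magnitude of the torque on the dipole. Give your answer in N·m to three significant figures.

Dipole moment p = qd = (7.70×10⁻⁷ C)(0.00596 m) = 4.589×10⁻⁹ C·m.
Torque on an electric dipole: τ = pE sinθ.
τ = (4.589×10⁻⁹)(4580)·sin65° = 1.905×10⁻⁵ N·m.

τ ≈ 1.90×10⁻⁵ N·m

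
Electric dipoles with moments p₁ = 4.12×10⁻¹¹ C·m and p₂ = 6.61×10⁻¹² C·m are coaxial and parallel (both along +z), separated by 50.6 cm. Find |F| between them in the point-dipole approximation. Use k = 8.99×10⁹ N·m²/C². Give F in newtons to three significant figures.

On-axis field of dipole 1 at distance r: E = 2kp₁/r³. Force on dipole 2 is F = p₂·dE/dr (gradient along axis).
dE/dr = −6kp₁/r⁴, so |F| = 6kp₁p₂/r⁴ (attractive for aligned moments).
F = 6(8.99×10⁹)(4.12×10⁻¹¹)(6.61×10⁻¹²)/(0.506)⁴ = 2.241×10⁻¹⁰ N.

F ≈ 2.24×10⁻¹⁰ N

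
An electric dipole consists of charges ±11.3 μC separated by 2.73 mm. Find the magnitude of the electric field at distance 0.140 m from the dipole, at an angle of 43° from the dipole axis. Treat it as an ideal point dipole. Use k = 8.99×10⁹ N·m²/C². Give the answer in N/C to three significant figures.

Dipole moment p = qd = (1.13×10⁻⁵ C)(0.00273 m) = 3.085×10⁻⁸ C·m.
At angle θ the dipole field magnitude is E = (kp/r³)·√(1 + 3cos²θ).
kp/r³ = (8.99×10⁹)(3.085×10⁻⁸) / (0.140)³ = 1.011×10⁵ N/C.
√(1 + 3cos²43°) = √(1 + 3·0.5349) = √2.6046 ≈ 1.6139.
E ≈ 1.011×10⁵ × 1.614 = 1.631×10⁵ N/C.

E ≈ 1.63×10⁵ N/C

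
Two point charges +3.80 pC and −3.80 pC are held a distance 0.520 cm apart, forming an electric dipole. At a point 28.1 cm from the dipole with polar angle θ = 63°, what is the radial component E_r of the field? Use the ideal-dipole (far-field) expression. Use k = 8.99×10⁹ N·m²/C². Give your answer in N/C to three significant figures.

E_r ≈ 0.00727 N/C

Dipole moment p = qd = (3.80×10⁻¹² C)(0.00520 m) = 1.976×10⁻¹⁴ C·m.
For a dipole, E_r = (2kp cosθ)/r³.
kp/r³ = (8.99×10⁹)(1.976×10⁻¹⁴)/(0.281)³ = 0.008006 N/C.
E_r = 2·0.008006·cos63° = 0.007269 N/C.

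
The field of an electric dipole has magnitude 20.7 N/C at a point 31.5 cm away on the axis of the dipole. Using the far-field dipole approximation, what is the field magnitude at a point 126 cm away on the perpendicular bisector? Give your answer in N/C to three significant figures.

Dipole fields scale as 1/r³ in the far field.
The axial field is twice the equatorial field at the same r, so the geometry factor is 1/2.
E₂ = E₁ · (1/2) · (r₁/r₂)³ = 20.7 · 0.5 · (31.5/126)³.
(r₁/r₂)³ = (0.25)³ = 0.01562.
E₂ ≈ 0.1617 N/C.

E ≈ 0.162 N/C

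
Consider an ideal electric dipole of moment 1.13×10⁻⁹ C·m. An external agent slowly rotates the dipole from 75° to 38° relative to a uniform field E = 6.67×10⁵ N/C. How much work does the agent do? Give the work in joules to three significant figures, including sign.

W ≈ -3.99×10⁻⁴ J

W_ext = ΔU = U(θ₂) − U(θ₁) = −pE cosθ₂ − (−pE cosθ₁) = pE(cosθ₁ − cosθ₂).
W = (1.13×10⁻⁹)(6.67×10⁵)·(cos75° − cos38°) = (7.537×10⁻⁴)·(-0.5292) = -3.989×10⁻⁴ J.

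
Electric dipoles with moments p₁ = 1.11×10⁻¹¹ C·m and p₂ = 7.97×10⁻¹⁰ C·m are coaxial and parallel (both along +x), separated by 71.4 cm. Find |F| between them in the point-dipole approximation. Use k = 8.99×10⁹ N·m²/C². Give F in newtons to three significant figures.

On-axis field of dipole 1 at distance r: E = 2kp₁/r³. Force on dipole 2 is F = p₂·dE/dr (gradient along axis).
dE/dr = −6kp₁/r⁴, so |F| = 6kp₁p₂/r⁴ (attractive for aligned moments).
F = 6(8.99×10⁹)(1.11×10⁻¹¹)(7.97×10⁻¹⁰)/(0.714)⁴ = 1.836×10⁻⁹ N.

F ≈ 1.84×10⁻⁹ N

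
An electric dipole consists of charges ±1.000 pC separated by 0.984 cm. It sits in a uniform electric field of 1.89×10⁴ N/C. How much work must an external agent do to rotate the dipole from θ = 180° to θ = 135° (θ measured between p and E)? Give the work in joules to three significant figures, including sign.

Dipole moment p = qd = (1.00×10⁻¹² C)(0.00984 m) = 9.84×10⁻¹⁵ C·m.
W_ext = ΔU = U(θ₂) − U(θ₁) = −pE cosθ₂ − (−pE cosθ₁) = pE(cosθ₁ − cosθ₂).
W = (9.84×10⁻¹⁵)(1.89×10⁴)·(cos180° − cos135°) = (1.860×10⁻¹⁰)·(-0.2929) = -5.447×10⁻¹¹ J.

W ≈ -5.45×10⁻¹¹ J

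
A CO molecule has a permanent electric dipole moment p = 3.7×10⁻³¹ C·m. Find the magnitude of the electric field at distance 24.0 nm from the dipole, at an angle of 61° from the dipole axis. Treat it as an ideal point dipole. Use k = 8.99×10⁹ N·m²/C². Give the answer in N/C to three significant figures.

At angle θ the dipole field magnitude is E = (kp/r³)·√(1 + 3cos²θ).
kp/r³ = (8.99×10⁹)(3.70×10⁻³¹) / (2.40×10⁻⁸)³ = 240.6 N/C.
√(1 + 3cos²61°) = √(1 + 3·0.2350) = √1.7051 ≈ 1.3058.
E ≈ 240.6 × 1.306 = 314.2 N/C.

E ≈ 314 N/C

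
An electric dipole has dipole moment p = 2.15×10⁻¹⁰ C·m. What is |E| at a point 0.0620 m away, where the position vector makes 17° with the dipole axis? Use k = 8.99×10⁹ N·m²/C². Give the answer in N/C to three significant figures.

At angle θ the dipole field magnitude is E = (kp/r³)·√(1 + 3cos²θ).
kp/r³ = (8.99×10⁹)(2.15×10⁻¹⁰) / (0.0620)³ = 8110 N/C.
√(1 + 3cos²17°) = √(1 + 3·0.9145) = √3.7436 ≈ 1.9348.
E ≈ 8110 × 1.935 = 1.569×10⁴ N/C.

E ≈ 1.57×10⁴ N/C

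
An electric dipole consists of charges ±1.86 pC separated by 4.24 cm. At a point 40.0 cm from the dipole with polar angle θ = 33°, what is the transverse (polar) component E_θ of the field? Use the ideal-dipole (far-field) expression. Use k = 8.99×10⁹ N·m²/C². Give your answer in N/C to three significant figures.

E_θ ≈ 0.00603 N/C

Dipole moment p = qd = (1.86×10⁻¹² C)(0.0424 m) = 7.886×10⁻¹⁴ C·m.
For a dipole, E_θ = (kp sinθ)/r³.
kp/r³ = (8.99×10⁹)(7.886×10⁻¹⁴)/(0.400)³ = 0.01108 N/C.
E_θ = 0.01108·sin33° = 0.006033 N/C.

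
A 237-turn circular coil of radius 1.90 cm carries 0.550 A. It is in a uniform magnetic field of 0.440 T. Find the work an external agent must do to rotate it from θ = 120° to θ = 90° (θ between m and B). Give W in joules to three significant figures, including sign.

m = NIA = NIπa² = 237·(0.550)·π·(0.0190)² = 0.1478 A·m².
W_ext = ΔU = −mB cosθ₂ + mB cosθ₁ = mB(cosθ₁ − cosθ₂).
W = (0.1478)(0.440)·(cos120° − cos90°) = (0.06503)·(-0.5000) = -0.03252 J.

W ≈ -0.0325 J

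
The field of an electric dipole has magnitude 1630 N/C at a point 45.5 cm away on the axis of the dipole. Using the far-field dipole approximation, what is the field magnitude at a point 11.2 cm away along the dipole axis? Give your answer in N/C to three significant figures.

Dipole fields scale as 1/r³ in the far field; the geometry is the same at both points.
E₂ = E₁ · (r₁/r₂)³ = 1630 · (45.5/11.2)³.
(r₁/r₂)³ = (4.062)³ = 67.05.
E₂ ≈ 1.093×10⁵ N/C.

E ≈ 1.09×10⁵ N/C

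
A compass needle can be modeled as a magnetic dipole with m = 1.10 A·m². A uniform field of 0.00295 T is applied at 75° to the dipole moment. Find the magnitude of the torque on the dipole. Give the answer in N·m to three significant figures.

Torque on a magnetic dipole: τ = mB sinθ.
τ = (1.10)(0.00295)·sin75° = 0.003134 N·m.

τ ≈ 0.00313 N·m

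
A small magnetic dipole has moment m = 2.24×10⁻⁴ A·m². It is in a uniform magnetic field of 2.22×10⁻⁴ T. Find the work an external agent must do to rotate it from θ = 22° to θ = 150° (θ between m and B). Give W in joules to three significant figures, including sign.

W ≈ 8.92×10⁻⁸ J

W_ext = ΔU = −mB cosθ₂ + mB cosθ₁ = mB(cosθ₁ − cosθ₂).
W = (2.24×10⁻⁴)(2.22×10⁻⁴)·(cos22° − cos150°) = (4.973×10⁻⁸)·(+1.7932) = 8.917×10⁻⁸ J.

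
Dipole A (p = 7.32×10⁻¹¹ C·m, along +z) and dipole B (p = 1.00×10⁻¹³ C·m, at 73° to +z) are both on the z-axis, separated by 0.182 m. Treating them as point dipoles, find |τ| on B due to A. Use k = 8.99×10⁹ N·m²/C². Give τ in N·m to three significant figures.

The second dipole sits on the axis of the first, so the field there is axial: E₁ = 2kp₁/r³ along +z.
E₁ = 2(8.99×10⁹)(7.32×10⁻¹¹)/(0.182)³ = 218.3 N/C.
Torque on the second dipole: τ = p₂ E₁ sinθ.
τ = (1.00×10⁻¹³)(218.3)·sin73° = 2.088×10⁻¹¹ N·m.

τ ≈ 2.09×10⁻¹¹ N·m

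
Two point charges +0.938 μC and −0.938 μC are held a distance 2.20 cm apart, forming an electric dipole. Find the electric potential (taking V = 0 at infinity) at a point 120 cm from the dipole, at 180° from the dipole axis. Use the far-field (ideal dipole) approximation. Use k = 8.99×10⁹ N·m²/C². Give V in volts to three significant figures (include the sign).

V ≈ -129 V

Dipole moment p = qd = (9.38×10⁻⁷ C)(0.0220 m) = 2.064×10⁻⁸ C·m.
The dipole potential is V = kp cosθ / r².
V = (8.99×10⁹)(2.064×10⁻⁸)·cos180° / (1.20)² = -128.9 V.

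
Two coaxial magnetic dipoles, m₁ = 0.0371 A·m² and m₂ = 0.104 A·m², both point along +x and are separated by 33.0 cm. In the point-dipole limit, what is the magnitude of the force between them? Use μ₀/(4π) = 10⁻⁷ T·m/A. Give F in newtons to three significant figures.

F ≈ 1.95×10⁻⁷ N

On-axis B of dipole 1: B = (μ₀/4π)·2m₁/r³. Force on dipole 2: F = m₂·dB/dr.
dB/dr = −(μ₀/4π)·6m₁/r⁴, so |F| = (μ₀/4π)·6m₁m₂/r⁴.
F = 6(10⁻⁷)(0.0371)(0.104)/(0.330)⁴ = 1.952×10⁻⁷ N.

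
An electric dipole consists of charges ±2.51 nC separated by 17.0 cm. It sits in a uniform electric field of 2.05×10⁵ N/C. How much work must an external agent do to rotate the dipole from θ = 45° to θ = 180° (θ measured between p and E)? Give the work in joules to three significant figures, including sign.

W ≈ 1.49×10⁻⁴ J

Dipole moment p = qd = (2.51×10⁻⁹ C)(0.170 m) = 4.267×10⁻¹⁰ C·m.
W_ext = ΔU = U(θ₂) − U(θ₁) = −pE cosθ₂ − (−pE cosθ₁) = pE(cosθ₁ − cosθ₂).
W = (4.267×10⁻¹⁰)(2.05×10⁵)·(cos45° − cos180°) = (8.747×10⁻⁵)·(+1.7071) = 1.493×10⁻⁴ J.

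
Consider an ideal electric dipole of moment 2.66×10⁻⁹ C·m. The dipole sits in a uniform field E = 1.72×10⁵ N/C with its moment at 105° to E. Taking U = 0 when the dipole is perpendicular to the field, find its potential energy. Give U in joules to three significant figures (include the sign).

U ≈ 1.18×10⁻⁴ J

U = −p·E = −pE cosθ.
U = −(2.66×10⁻⁹)(1.72×10⁵)·cos105° = 1.184×10⁻⁴ J.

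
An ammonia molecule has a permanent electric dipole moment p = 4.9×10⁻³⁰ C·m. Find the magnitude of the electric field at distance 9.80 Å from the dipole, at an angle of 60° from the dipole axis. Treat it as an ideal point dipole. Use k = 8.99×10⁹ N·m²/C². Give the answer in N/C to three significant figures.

At angle θ the dipole field magnitude is E = (kp/r³)·√(1 + 3cos²θ).
kp/r³ = (8.99×10⁹)(4.90×10⁻³⁰) / (9.80×10⁻¹⁰)³ = 4.680×10⁷ N/C.
√(1 + 3cos²60°) = √(1 + 3·0.2500) = √1.7500 ≈ 1.3229.
E ≈ 4.680×10⁷ × 1.323 = 6.192×10⁷ N/C.

E ≈ 6.19×10⁷ N/C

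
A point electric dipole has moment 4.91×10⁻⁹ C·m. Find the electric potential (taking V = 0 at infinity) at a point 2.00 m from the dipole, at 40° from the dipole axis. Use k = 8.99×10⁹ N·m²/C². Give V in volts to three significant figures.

The dipole potential is V = kp cosθ / r².
V = (8.99×10⁹)(4.91×10⁻⁹)·cos40° / (2.00)² = 8.453 V.

V ≈ 8.45 V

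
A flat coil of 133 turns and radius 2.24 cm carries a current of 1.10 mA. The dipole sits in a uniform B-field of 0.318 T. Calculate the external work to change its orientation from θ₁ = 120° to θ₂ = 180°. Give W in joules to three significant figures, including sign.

W ≈ 3.67×10⁻⁵ J

m = NIA = NIπa² = 133·(0.00110)·π·(0.0224)² = 2.306×10⁻⁴ A·m².
W_ext = ΔU = −mB cosθ₂ + mB cosθ₁ = mB(cosθ₁ − cosθ₂).
W = (2.306×10⁻⁴)(0.318)·(cos120° − cos180°) = (7.333×10⁻⁵)·(+0.5000) = 3.667×10⁻⁵ J.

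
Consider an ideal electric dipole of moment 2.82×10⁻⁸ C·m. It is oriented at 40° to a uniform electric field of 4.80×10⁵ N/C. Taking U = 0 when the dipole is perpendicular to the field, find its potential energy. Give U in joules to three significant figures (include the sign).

U = −p·E = −pE cosθ.
U = −(2.82×10⁻⁸)(4.80×10⁵)·cos40° = -0.01037 J.

U ≈ -0.0104 J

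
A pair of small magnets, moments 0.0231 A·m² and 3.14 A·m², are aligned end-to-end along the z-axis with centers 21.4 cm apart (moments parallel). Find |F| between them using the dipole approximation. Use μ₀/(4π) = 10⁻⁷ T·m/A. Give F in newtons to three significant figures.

F ≈ 2.08×10⁻⁵ N

On-axis B of dipole 1: B = (μ₀/4π)·2m₁/r³. Force on dipole 2: F = m₂·dB/dr.
dB/dr = −(μ₀/4π)·6m₁/r⁴, so |F| = (μ₀/4π)·6m₁m₂/r⁴.
F = 6(10⁻⁷)(0.0231)(3.14)/(0.214)⁴ = 2.075×10⁻⁵ N.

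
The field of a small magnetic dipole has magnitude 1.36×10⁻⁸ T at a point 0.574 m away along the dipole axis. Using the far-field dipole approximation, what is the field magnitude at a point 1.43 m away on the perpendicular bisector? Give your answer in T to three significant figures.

B ≈ 4.40×10⁻¹⁰ T

Dipole fields scale as 1/r³ in the far field.
The axial field is twice the equatorial field at the same r, so the geometry factor is 1/2.
B₂ = B₁ · (1/2) · (r₁/r₂)³ = 1.36×10⁻⁸ · 0.5 · (0.574/1.43)³.
(r₁/r₂)³ = (0.4014)³ = 0.06467.
B₂ ≈ 4.398×10⁻¹⁰ T.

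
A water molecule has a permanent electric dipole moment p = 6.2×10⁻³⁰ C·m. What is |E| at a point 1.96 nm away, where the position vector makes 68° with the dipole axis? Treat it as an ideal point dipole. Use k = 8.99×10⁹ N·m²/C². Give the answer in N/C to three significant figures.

At angle θ the dipole field magnitude is E = (kp/r³)·√(1 + 3cos²θ).
kp/r³ = (8.99×10⁹)(6.20×10⁻³⁰) / (1.96×10⁻⁹)³ = 7.403×10⁶ N/C.
√(1 + 3cos²68°) = √(1 + 3·0.1403) = √1.4210 ≈ 1.1921.
E ≈ 7.403×10⁶ × 1.192 = 8.824×10⁶ N/C.

E ≈ 8.82×10⁶ N/C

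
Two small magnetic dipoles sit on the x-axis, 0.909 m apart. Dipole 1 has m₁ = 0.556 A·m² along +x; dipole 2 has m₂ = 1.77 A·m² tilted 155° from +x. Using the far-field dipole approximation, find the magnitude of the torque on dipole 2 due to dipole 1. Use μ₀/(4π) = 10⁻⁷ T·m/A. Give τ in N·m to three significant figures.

Dipole B is on the axis of dipole A, so B₁ there is axial: B₁ = (μ₀/4π)·2m₁/r³ along +x.
B₁ = 2(10⁻⁷)(0.556)/(0.909)³ = 1.481×10⁻⁷ T.
τ = m₂ B₁ sinθ.
τ = (1.77)(1.481×10⁻⁷)·sin155° = 1.107×10⁻⁷ N·m.

τ ≈ 1.11×10⁻⁷ N·m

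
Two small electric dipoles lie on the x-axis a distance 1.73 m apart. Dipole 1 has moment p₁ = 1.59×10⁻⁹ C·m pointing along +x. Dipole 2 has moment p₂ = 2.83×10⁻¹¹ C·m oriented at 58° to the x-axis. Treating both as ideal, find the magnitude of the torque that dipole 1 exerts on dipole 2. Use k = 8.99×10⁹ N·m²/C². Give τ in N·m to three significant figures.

The second dipole sits on the axis of the first, so the field there is axial: E₁ = 2kp₁/r³ along +x.
E₁ = 2(8.99×10⁹)(1.59×10⁻⁹)/(1.73)³ = 5.521 N/C.
Torque on the second dipole: τ = p₂ E₁ sinθ.
τ = (2.83×10⁻¹¹)(5.521)·sin58° = 1.325×10⁻¹⁰ N·m.

τ ≈ 1.33×10⁻¹⁰ N·m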